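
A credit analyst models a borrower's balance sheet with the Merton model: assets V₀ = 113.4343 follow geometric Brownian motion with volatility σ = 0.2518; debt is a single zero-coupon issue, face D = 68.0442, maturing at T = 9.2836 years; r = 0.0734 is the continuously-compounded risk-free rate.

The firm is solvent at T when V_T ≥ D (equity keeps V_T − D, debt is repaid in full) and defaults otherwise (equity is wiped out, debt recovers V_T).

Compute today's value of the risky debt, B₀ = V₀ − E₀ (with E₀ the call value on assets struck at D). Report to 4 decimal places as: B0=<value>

B0=33.2484

Apply the equity-as-call identities (strike 68.0442, horizon 9.2836 years):
d₁ = [ln(V₀/D) + (r + σ²/2)T] / (σ√T)
   = [ln(113.4343/68.0442) + (0.0734 + 0.5·0.2518²)·9.2836] / (0.2518·√9.2836)
   = [0.511066 + 0.975721] / 0.767209 = 1.937916
d₂ = d₁ − σ√T = 1.937916 − 0.767209 = 1.170707
N(d₁) = 0.973683,  N(d₂) = 0.879142,  e^(−rT) = 0.505900
E₀ = V₀·N(d₁) − D·e^(−rT)·N(d₂)
   = 113.4343·0.973683 − 68.0442·0.505900·0.879142 = 80.185894
B₀ = V₀ − E₀ = 113.4343 − 80.185894 = 33.248406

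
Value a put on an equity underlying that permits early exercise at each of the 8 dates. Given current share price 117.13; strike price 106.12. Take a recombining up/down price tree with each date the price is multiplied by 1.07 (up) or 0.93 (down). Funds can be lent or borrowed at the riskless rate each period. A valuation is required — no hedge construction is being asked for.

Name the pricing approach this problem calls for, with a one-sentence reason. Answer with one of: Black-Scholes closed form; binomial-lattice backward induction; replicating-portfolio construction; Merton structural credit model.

framework: binomial-lattice backward induction

Key observation: early exercise of the strike-106.12 put must be checked at each of the 8 dates (spot 117.13), which forces a node-by-node comparison of intrinsic and continuation value backward from expiry.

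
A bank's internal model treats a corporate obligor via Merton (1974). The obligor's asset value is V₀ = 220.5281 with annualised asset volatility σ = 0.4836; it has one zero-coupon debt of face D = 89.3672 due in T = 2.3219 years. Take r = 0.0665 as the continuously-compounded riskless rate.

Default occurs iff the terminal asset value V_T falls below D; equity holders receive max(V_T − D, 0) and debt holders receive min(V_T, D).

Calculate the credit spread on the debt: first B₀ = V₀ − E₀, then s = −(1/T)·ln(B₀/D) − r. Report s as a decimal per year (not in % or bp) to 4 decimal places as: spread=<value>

Work the structural quantities from V₀ = 220.5281 against face 89.3672:
d₁ = [ln(V₀/D) + (r + σ²/2)T] / (σ√T)
   = [ln(220.5281/89.3672) + (0.0665 + 0.5·0.4836²)·2.3219] / (0.4836·√2.3219)
   = [0.903271 + 0.425917] / 0.736899 = 1.803758
d₂ = d₁ − σ√T = 1.803758 − 0.736899 = 1.066859
N(d₁) = 0.964365,  N(d₂) = 0.856982,  e^(−rT) = 0.856924
E₀ = V₀·N(d₁) − D·e^(−rT)·N(d₂)
   = 220.5281·0.964365 − 89.3672·0.856924·0.856982 = 147.041216
B₀ = V₀ − E₀ = 220.5281 − 147.041216 = 73.486884
spread = −(1/T)·ln(B₀/D) − r = −(1/2.3219)·ln(73.486884/89.3672) − 0.0665 = 0.01776150

spread=0.0178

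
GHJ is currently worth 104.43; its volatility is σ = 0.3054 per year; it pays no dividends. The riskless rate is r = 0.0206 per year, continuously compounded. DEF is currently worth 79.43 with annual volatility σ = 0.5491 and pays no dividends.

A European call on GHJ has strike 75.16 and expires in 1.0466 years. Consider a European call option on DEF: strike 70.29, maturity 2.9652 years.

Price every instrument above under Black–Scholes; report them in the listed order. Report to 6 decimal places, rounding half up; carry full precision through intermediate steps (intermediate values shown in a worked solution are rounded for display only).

[GHJ call K=75.16]
σ√T = 0.3054·√1.0466 = 0.312435
d₁ = (ln(S/K) + (r+σ²/2)T) / (σ√T) = (ln(104.43/75.16) + (0.0206+0.3054²/2)·1.0466) / 0.312435 = (0.328898 + 0.070368) / 0.312435 = 1.277916
d₂ = d₁ − σ√T = 1.277916 − 0.312435 = 0.965482
e^{−rT} = 0.978671
N(d₁) = 0.899361,  N(d₂) = 0.832848
price = S·N(d₁) − K·e^{−rT}·N(d₂) = 93.920221 − 61.261726 = 32.658494
[DEF call K=70.29]
σ√T = 0.5491·√2.9652 = 0.945537
d₁ = (ln(S/K) + (r+σ²/2)T) / (σ√T) = (ln(79.43/70.29) + (0.0206+0.5491²/2)·2.9652) / 0.945537 = (0.122247 + 0.508103) / 0.945537 = 0.666658
d₂ = d₁ − σ√T = 0.666658 − 0.945537 = -0.278879
e^{−rT} = 0.940745
N(d₁) = 0.747505,  N(d₂) = 0.390169
price = S·N(d₁) − K·e^{−rT}·N(d₂) = 59.374297 − 25.799906 = 33.574390

price(GHJ call K=75.16) = 32.658494
price(DEF call K=70.29) = 33.574390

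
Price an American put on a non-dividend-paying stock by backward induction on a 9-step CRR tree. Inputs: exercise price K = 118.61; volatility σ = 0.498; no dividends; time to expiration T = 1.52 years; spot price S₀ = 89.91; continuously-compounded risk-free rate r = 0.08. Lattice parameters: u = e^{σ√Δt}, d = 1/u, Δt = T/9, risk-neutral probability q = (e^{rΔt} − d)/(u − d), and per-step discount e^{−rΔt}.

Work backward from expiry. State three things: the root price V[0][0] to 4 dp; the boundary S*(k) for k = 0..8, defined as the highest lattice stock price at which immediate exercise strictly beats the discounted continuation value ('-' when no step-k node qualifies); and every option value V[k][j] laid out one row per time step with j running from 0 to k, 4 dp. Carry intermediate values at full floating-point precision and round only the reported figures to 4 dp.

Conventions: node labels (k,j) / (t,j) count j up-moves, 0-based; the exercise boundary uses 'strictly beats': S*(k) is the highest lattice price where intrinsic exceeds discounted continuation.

params: Δt=0.16889 u=1.22711 d=0.81493 q=0.48202 e^(-rΔt)=0.98658
t_9 payoffs: 104.3582 97.1498 86.2955 69.9512 45.3400 8.2809 0.0000 0.0000 0.0000 0.0000
t_8: node(8,0) S=17.4885 payoff=101.1215 vs cont=99.5298 → 101.1215 [stop]  node(8,1) S=26.3339 payoff=92.2761 vs cont=90.6843 → 92.2761 [stop]  node(8,2) S=39.6533 payoff=78.9567 vs cont=77.3649 → 78.9567 [stop]  node(8,3) S=59.7096 payoff=58.9004 vs cont=57.3087 → 58.9004 [stop]  node(8,4) S=89.9100 payoff=28.7000 vs cont=27.1082 → 28.7000 [stop]  node(8,5) S=135.3855 payoff=0.0000 vs cont=4.2318 → 4.2318 [wait]  node(8,6) S=203.8620 payoff=0.0000 vs cont=0.0000 → 0.0000 [wait]  node(8,7) S=306.9732 payoff=0.0000 vs cont=0.0000 → 0.0000 [wait]  node(8,8) S=462.2369 payoff=0.0000 vs cont=0.0000 → 0.0000 [wait]  ⇒ S*(8)=89.9100
t_7: node(7,0) S=21.4602 payoff=97.1498 vs cont=95.5580 → 97.1498 [stop]  node(7,1) S=32.3145 payoff=86.2955 vs cont=84.7037 → 86.2955 [stop]  node(7,2) S=48.6588 payoff=69.9512 vs cont=68.3594 → 69.9512 [stop]  node(7,3) S=73.2700 payoff=45.3400 vs cont=43.7483 → 45.3400 [stop]  node(7,4) S=110.3291 payoff=8.2809 vs cont=16.6791 → 16.6791 [wait]  node(7,5) S=166.1324 payoff=0.0000 vs cont=2.1626 → 2.1626 [wait]  node(7,6) S=250.1603 payoff=0.0000 vs cont=0.0000 → 0.0000 [wait]  node(7,7) S=376.6887 payoff=0.0000 vs cont=0.0000 → 0.0000 [wait]  ⇒ S*(7)=73.2700
t_6: node(6,0) S=26.3339 payoff=92.2761 vs cont=90.6843 → 92.2761 [stop]  node(6,1) S=39.6533 payoff=78.9567 vs cont=77.3649 → 78.9567 [stop]  node(6,2) S=59.7096 payoff=58.9004 vs cont=57.3087 → 58.9004 [stop]  node(6,3) S=89.9100 payoff=28.7000 vs cont=31.1019 → 31.1019 [wait]  node(6,4) S=135.3855 payoff=0.0000 vs cont=9.5520 → 9.5520 [wait]  node(6,5) S=203.8620 payoff=0.0000 vs cont=1.1052 → 1.1052 [wait]  node(6,6) S=306.9732 payoff=0.0000 vs cont=0.0000 → 0.0000 [wait]  ⇒ S*(6)=59.7096
t_5: node(5,0) S=32.3145 payoff=86.2955 vs cont=84.7037 → 86.2955 [stop]  node(5,1) S=48.6588 payoff=69.9512 vs cont=68.3594 → 69.9512 [stop]  node(5,2) S=73.2700 payoff=45.3400 vs cont=44.8905 → 45.3400 [stop]  node(5,3) S=110.3291 payoff=8.2809 vs cont=20.4365 → 20.4365 [wait]  node(5,4) S=166.1324 payoff=0.0000 vs cont=5.4069 → 5.4069 [wait]  node(5,5) S=250.1603 payoff=0.0000 vs cont=0.5648 → 0.5648 [wait]  ⇒ S*(5)=73.2700
t_4: node(4,0) S=39.6533 payoff=78.9567 vs cont=77.3649 → 78.9567 [stop]  node(4,1) S=59.7096 payoff=58.9004 vs cont=57.3087 → 58.9004 [stop]  node(4,2) S=89.9100 payoff=28.7000 vs cont=32.8888 → 32.8888 [wait]  node(4,3) S=135.3855 payoff=0.0000 vs cont=13.0150 → 13.0150 [wait]  node(4,4) S=203.8620 payoff=0.0000 vs cont=3.0317 → 3.0317 [wait]  ⇒ S*(4)=59.7096
t_3: node(3,0) S=48.6588 payoff=69.9512 vs cont=68.3594 → 69.9512 [stop]  node(3,1) S=73.2700 payoff=45.3400 vs cont=45.7402 → 45.7402 [wait]  node(3,2) S=110.3291 payoff=8.2809 vs cont=22.9965 → 22.9965 [wait]  node(3,3) S=166.1324 payoff=0.0000 vs cont=8.0928 → 8.0928 [wait]  ⇒ S*(3)=48.6588
t_2: node(2,0) S=59.7096 payoff=58.9004 vs cont=57.4990 → 58.9004 [stop]  node(2,1) S=89.9100 payoff=28.7000 vs cont=34.3107 → 34.3107 [wait]  node(2,2) S=135.3855 payoff=0.0000 vs cont=15.6005 → 15.6005 [wait]  ⇒ S*(2)=59.7096
t_1: node(1,0) S=73.2700 payoff=45.3400 vs cont=46.4164 → 46.4164 [wait]  node(1,1) S=110.3291 payoff=8.2809 vs cont=24.9527 → 24.9527 [wait]  ⇒ S*(1)=-
t_0: node(0,0) S=89.9100 payoff=28.7000 vs cont=35.5865 → 35.5865 [wait]  ⇒ S*(0)=-

price = 35.5865
boundary = - - 59.7096 48.6588 59.7096 73.2700 59.7096 73.2700 89.9100
tree:
35.5865
46.4164 24.9527
58.9004 34.3107 15.6005
69.9512 45.7402 22.9965 8.0928
78.9567 58.9004 32.8888 13.0150 3.0317
86.2955 69.9512 45.3400 20.4365 5.4069 0.5648
92.2761 78.9567 58.9004 31.1019 9.5520 1.1052 0.0000
97.1498 86.2955 69.9512 45.3400 16.6791 2.1626 0.0000 0.0000
101.1215 92.2761 78.9567 58.9004 28.7000 4.2318 0.0000 0.0000 0.0000
104.3582 97.1498 86.2955 69.9512 45.3400 8.2809 0.0000 0.0000 0.0000 0.0000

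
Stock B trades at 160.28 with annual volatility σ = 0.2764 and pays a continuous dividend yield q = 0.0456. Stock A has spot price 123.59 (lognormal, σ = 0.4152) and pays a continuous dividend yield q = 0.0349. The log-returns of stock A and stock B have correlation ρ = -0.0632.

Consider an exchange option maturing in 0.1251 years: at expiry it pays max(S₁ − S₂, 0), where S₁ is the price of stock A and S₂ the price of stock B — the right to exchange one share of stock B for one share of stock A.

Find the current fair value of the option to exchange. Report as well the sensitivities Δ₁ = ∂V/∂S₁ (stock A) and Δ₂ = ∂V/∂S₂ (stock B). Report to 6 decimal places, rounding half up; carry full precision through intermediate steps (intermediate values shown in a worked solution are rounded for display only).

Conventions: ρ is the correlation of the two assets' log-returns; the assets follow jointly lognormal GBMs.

σ_eff = √(σ₁² + σ₂² − 2ρσ₁σ₂) = √(0.4152² + 0.2764² − 2·-0.0632·0.4152·0.2764) = 0.513122
d₁ = (ln(S₁/S₂) + (q₂ − q₁ + σ_eff²/2)T) / (σ_eff√T) = (ln(123.59/160.28) + (0.0456 − 0.0349 + 0.131647)·0.1251) / 0.181488 = -1.334217
d₂ = d₁ − σ_eff√T = -1.334217 − 0.181488 = -1.515706
N(d₁) = 0.091066,  N(d₂) = 0.064797
V = S₁·e^{−q₁T}·N(d₁) − S₂·e^{−q₂T}·N(d₂) = 11.205853 − 10.326566 = 0.879287
Key observation: the rate r is irrelevant here: denominating values in stock B turns the exchange into a ratio option on S₁/S₂, and discounting at r drops out.
Δ₁ = e^{−q₁T}·N(d₁) = 0.090670;  Δ₂ = −e^{−q₂T}·N(d₂) = -0.064428

exchange price = 0.879287
Δ1 = 0.090670
Δ2 = -0.064428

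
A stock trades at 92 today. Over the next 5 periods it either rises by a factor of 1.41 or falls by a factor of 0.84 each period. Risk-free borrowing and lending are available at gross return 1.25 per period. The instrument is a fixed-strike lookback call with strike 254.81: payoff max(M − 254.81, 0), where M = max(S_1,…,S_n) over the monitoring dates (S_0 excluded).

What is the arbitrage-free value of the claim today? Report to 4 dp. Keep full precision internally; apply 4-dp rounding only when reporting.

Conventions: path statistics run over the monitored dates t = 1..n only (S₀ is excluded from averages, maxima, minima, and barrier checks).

price = 23.9700

Under the martingale measure an up-move has probability p* = 0.7193; value the claim as the probability-weighted average of per-path payoffs, discounted 5 periods at R = 1.25.
Enumerate all 2^5 = 32 price paths (U = up ×1.41, D = down ×0.84); each path with k up-moves has probability p*^k·(1−p*)^(5−k).
DDDDD: M=77.2800, payoff=0.0000, prob=0.001743
UDDDD: M=129.7200, payoff=0.0000, prob=0.004466
DUDDD: M=108.9648, payoff=0.0000, prob=0.004466
UUDDD: M=182.9052, payoff=0.0000, prob=0.011443
DDUDD: M=91.5304, payoff=0.0000, prob=0.004466
UDUDD: M=153.6404, payoff=0.0000, prob=0.011443
DUUDD: M=153.6404, payoff=0.0000, prob=0.011443
UUUDD: M=257.8963, payoff=3.0863, prob=0.029324
DDDUD: M=77.2800, payoff=0.0000, prob=0.004466
UDDUD: M=129.7200, payoff=0.0000, prob=0.011443
DUDUD: M=129.0579, payoff=0.0000, prob=0.011443
UUDUD: M=216.6329, payoff=0.0000, prob=0.029324
DDUUD: M=129.0579, payoff=0.0000, prob=0.011443
UDUUD: M=216.6329, payoff=0.0000, prob=0.029324
DUUUD: M=216.6329, payoff=0.0000, prob=0.029324
UUUUD: M=363.6338, payoff=108.8238, prob=0.075142
DDDDU: M=77.2800, payoff=0.0000, prob=0.004466
UDDDU: M=129.7200, payoff=0.0000, prob=0.011443
DUDDU: M=108.9648, payoff=0.0000, prob=0.011443
UUDDU: M=182.9052, payoff=0.0000, prob=0.029324
DDUDU: M=108.4086, payoff=0.0000, prob=0.011443
UDUDU: M=181.9717, payoff=0.0000, prob=0.029324
DUUDU: M=181.9717, payoff=0.0000, prob=0.029324
UUUDU: M=305.4524, payoff=50.6424, prob=0.075142
DDDUU: M=108.4086, payoff=0.0000, prob=0.011443
UDDUU: M=181.9717, payoff=0.0000, prob=0.029324
DUDUU: M=181.9717, payoff=0.0000, prob=0.029324
UUDUU: M=305.4524, payoff=50.6424, prob=0.075142
DDUUU: M=181.9717, payoff=0.0000, prob=0.029324
UDUUU: M=305.4524, payoff=50.6424, prob=0.075142
DUUUU: M=305.4524, payoff=50.6424, prob=0.075142
UUUUU: M=512.7237, payoff=257.9137, prob=0.192551
Price = Σ prob·payoff / R^5 = 73.150597 / 3.051758 = 23.9700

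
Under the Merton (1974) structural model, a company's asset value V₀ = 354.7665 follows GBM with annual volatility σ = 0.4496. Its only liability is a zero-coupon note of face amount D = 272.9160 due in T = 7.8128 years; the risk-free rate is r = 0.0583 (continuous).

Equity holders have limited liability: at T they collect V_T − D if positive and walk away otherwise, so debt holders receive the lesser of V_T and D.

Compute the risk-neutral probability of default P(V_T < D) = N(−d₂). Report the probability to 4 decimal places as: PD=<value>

With assets at 354.7665 and a single debt payment of 272.9160 at 7.8128 years:
d₁ = [ln(V₀/D) + (r + σ²/2)T] / (σ√T)
   = [ln(354.7665/272.9160) + (0.0583 + 0.5·0.4496²)·7.8128] / (0.4496·√7.8128)
   = [0.262296 + 1.245127] / 1.256694 = 1.199514
d₂ = d₁ − σ√T = 1.199514 − 1.256694 = -0.057180
risk-neutral PD = N(−d₂) = N(0.057180) = 0.522799

PD=0.5228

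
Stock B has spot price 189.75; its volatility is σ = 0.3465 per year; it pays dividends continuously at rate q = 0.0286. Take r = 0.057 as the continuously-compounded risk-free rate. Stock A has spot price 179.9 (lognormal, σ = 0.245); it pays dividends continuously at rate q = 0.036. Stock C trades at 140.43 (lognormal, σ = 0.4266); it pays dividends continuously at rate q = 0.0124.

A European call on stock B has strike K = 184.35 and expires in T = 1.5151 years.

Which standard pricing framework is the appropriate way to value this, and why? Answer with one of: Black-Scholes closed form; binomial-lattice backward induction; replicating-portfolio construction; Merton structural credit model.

framework: Black-Scholes closed form

Key observation: a European claim on stock B (strike 184.35) — a lognormal (GBM) underlying with constant rate and volatility — has an exact closed-form value; no lattice or capital structure is involved.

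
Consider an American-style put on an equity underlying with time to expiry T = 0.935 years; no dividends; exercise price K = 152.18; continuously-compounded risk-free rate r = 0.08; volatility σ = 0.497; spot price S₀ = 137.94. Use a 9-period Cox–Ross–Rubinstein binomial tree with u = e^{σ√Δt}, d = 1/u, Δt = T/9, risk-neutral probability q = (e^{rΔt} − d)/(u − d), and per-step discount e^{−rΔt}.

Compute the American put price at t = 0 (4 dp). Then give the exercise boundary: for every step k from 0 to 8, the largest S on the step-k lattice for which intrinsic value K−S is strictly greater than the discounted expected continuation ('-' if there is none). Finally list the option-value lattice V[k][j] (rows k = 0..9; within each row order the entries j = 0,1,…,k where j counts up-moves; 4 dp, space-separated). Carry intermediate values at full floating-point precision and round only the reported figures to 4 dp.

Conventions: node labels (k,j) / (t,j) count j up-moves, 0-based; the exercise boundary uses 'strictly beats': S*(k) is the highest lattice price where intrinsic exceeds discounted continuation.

price = 29.9631
boundary = - - - 85.3058 100.1265 85.3058 100.1265 85.3058 100.1265
tree:
29.9631
40.3759 19.4639
52.8037 27.9242 10.8495
66.8742 38.8279 16.8708 4.6670
79.5011 52.0535 25.5058 8.0271 1.1931
90.2590 66.8742 37.2386 13.5338 2.3404 0.0000
99.4246 79.5011 52.0535 22.2082 4.5912 0.0000 0.0000
107.2334 90.2590 66.8742 35.0502 9.0064 0.0000 0.0000 0.0000
113.8864 99.4246 79.5011 52.0535 17.6675 0.0000 0.0000 0.0000 0.0000
119.5546 107.2334 90.2590 66.8742 34.6579 0.0000 0.0000 0.0000 0.0000 0.0000

Δt=0.10389, u=1.17374, d=0.85198, q=0.48598, disc=e^(-rΔt)=0.99172
k=9 terminal: V=max(K-S,0) → 119.5546 107.2334 90.2590 66.8742 34.6579 0.0000 0.0000 0.0000 0.0000 0.0000
k=8: j=0 S=38.2936 intr=113.8864 cont=112.6269 V=113.8864[EX]; j=1 S=52.7554 intr=99.4246 cont=98.1650 V=99.4246[EX]; j=2 S=72.6789 intr=79.5011 cont=78.2416 V=79.5011[EX]; j=3 S=100.1265 intr=52.0535 cont=50.7939 V=52.0535[EX]; j=4 S=137.9400 intr=14.2400 cont=17.6675 V=17.6675[hold]; j=5 S=190.0340 intr=0.0000 cont=0.0000 V=0.0000[hold]; j=6 S=261.8016 intr=0.0000 cont=0.0000 V=0.0000[hold]; j=7 S=360.6728 intr=0.0000 cont=0.0000 V=0.0000[hold]; j=8 S=496.8833 intr=0.0000 cont=0.0000 V=0.0000[hold]  S*(8)=100.1265
k=7: j=0 S=44.9466 intr=107.2334 cont=105.9739 V=107.2334[EX]; j=1 S=61.9210 intr=90.2590 cont=88.9995 V=90.2590[EX]; j=2 S=85.3058 intr=66.8742 cont=65.6146 V=66.8742[EX]; j=3 S=117.5221 intr=34.6579 cont=35.0502 V=35.0502[hold]; j=4 S=161.9052 intr=0.0000 cont=9.0064 V=9.0064[hold]; j=5 S=223.0498 intr=0.0000 cont=0.0000 V=0.0000[hold]; j=6 S=307.2860 intr=0.0000 cont=0.0000 V=0.0000[hold]; j=7 S=423.3347 intr=0.0000 cont=0.0000 V=0.0000[hold]  S*(7)=85.3058
k=6: j=0 S=52.7554 intr=99.4246 cont=98.1650 V=99.4246[EX]; j=1 S=72.6789 intr=79.5011 cont=78.2416 V=79.5011[EX]; j=2 S=100.1265 intr=52.0535 cont=50.9830 V=52.0535[EX]; j=3 S=137.9400 intr=14.2400 cont=22.2082 V=22.2082[hold]; j=4 S=190.0340 intr=0.0000 cont=4.5912 V=4.5912[hold]; j=5 S=261.8016 intr=0.0000 cont=0.0000 V=0.0000[hold]; j=6 S=360.6728 intr=0.0000 cont=0.0000 V=0.0000[hold]  S*(6)=100.1265
k=5: j=0 S=61.9210 intr=90.2590 cont=88.9995 V=90.2590[EX]; j=1 S=85.3058 intr=66.8742 cont=65.6146 V=66.8742[EX]; j=2 S=117.5221 intr=34.6579 cont=37.2386 V=37.2386[hold]; j=3 S=161.9052 intr=0.0000 cont=13.5338 V=13.5338[hold]; j=4 S=223.0498 intr=0.0000 cont=2.3404 V=2.3404[hold]; j=5 S=307.2860 intr=0.0000 cont=0.0000 V=0.0000[hold]  S*(5)=85.3058
k=4: j=0 S=72.6789 intr=79.5011 cont=78.2416 V=79.5011[EX]; j=1 S=100.1265 intr=52.0535 cont=52.0377 V=52.0535[EX]; j=2 S=137.9400 intr=14.2400 cont=25.5058 V=25.5058[hold]; j=3 S=190.0340 intr=0.0000 cont=8.0271 V=8.0271[hold]; j=4 S=261.8016 intr=0.0000 cont=1.1931 V=1.1931[hold]  S*(4)=100.1265
k=3: j=0 S=85.3058 intr=66.8742 cont=65.6146 V=66.8742[EX]; j=1 S=117.5221 intr=34.6579 cont=38.8279 V=38.8279[hold]; j=2 S=161.9052 intr=0.0000 cont=16.8708 V=16.8708[hold]; j=3 S=223.0498 intr=0.0000 cont=4.6670 V=4.6670[hold]  S*(3)=85.3058
k=2: j=0 S=100.1265 intr=52.0535 cont=52.8037 V=52.8037[hold]; j=1 S=137.9400 intr=14.2400 cont=27.9242 V=27.9242[hold]; j=2 S=190.0340 intr=0.0000 cont=10.8495 V=10.8495[hold]  S*(2)=-
k=1: j=0 S=117.5221 intr=34.6579 cont=40.3759 V=40.3759[hold]; j=1 S=161.9052 intr=0.0000 cont=19.4639 V=19.4639[hold]  S*(1)=-
k=0: j=0 S=137.9400 intr=14.2400 cont=29.9631 V=29.9631[hold]  S*(0)=-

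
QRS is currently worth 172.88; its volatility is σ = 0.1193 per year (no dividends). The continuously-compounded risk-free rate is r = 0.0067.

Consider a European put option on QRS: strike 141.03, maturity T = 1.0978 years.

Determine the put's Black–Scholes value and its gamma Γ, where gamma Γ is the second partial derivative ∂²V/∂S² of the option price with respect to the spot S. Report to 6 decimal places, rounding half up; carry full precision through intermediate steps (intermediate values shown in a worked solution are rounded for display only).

price = 0.365735
Γ = 0.003990

σ√T = 0.1193·√1.0978 = 0.124998
d₁ = (ln(S/K) + (r+σ²/2)T) / (σ√T) = (ln(172.88/141.03) + (0.0067+0.1193²/2)·1.0978) / 0.124998 = (0.203625 + 0.015167) / 0.124998 = 1.750372
d₂ = d₁ − σ√T = 1.750372 − 0.124998 = 1.625375
e^{−rT} = 0.992672
N(−d₁) = 0.040027,  N(−d₂) = 0.052041
Put price V = K·e^{−rT}·N(−d₂) − S·N(−d₁) = 7.285608 − 6.919873 = 0.365735
φ(d₁) = (1/√(2π))·e^{−d₁²/2} = 0.086221
Γ = φ(d₁) / (S·σ·√T) = 0.003990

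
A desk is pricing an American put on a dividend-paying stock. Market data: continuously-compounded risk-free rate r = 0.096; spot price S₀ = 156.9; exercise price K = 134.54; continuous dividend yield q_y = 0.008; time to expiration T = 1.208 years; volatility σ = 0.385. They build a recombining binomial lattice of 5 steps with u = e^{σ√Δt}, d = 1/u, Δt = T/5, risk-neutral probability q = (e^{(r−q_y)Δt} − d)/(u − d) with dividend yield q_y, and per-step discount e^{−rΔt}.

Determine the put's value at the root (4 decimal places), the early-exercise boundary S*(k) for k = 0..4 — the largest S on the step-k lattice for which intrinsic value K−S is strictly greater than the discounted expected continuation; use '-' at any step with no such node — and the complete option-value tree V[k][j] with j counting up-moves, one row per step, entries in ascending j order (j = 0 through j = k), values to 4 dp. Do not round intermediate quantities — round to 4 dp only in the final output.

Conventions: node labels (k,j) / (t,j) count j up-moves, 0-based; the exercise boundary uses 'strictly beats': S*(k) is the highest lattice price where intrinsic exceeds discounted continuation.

Δt=0.24160, u=1.20833, d=0.82759, q=0.50927, disc=e^(-rΔt)=0.97707
k=5 terminal: V=max(K-S,0) → 73.6288 45.6061 4.6913 0.0000 0.0000 0.0000
k=4: j=0 S=73.6007 intr=60.9393 cont=57.9968 V=60.9393[EX]; j=1 S=107.4614 intr=27.0786 cont=24.2015 V=27.0786[EX]; j=2 S=156.9000 intr=0.0000 cont=2.2494 V=2.2494[hold]; j=3 S=229.0832 intr=0.0000 cont=0.0000 V=0.0000[hold]; j=4 S=334.4750 intr=0.0000 cont=0.0000 V=0.0000[hold]  S*(4)=107.4614
k=3: j=0 S=88.9339 intr=45.6061 cont=42.6933 V=45.6061[EX]; j=1 S=129.8487 intr=4.6913 cont=14.1029 V=14.1029[hold]; j=2 S=189.5868 intr=0.0000 cont=1.0785 V=1.0785[hold]; j=3 S=276.8079 intr=0.0000 cont=0.0000 V=0.0000[hold]  S*(3)=88.9339
k=2: j=0 S=107.4614 intr=27.0786 cont=28.8847 V=28.8847[hold]; j=1 S=156.9000 intr=0.0000 cont=7.2987 V=7.2987[hold]; j=2 S=229.0832 intr=0.0000 cont=0.5171 V=0.5171[hold]  S*(2)=-
k=1: j=0 S=129.8487 intr=4.6913 cont=17.4814 V=17.4814[hold]; j=1 S=189.5868 intr=0.0000 cont=3.7569 V=3.7569[hold]  S*(1)=-
k=0: j=0 S=156.9000 intr=0.0000 cont=10.2514 V=10.2514[hold]  S*(0)=-

price = 10.2514
boundary = - - - 88.9339 107.4614
tree:
10.2514
17.4814 3.7569
28.8847 7.2987 0.5171
45.6061 14.1029 1.0785 0.0000
60.9393 27.0786 2.2494 0.0000 0.0000
73.6288 45.6061 4.6913 0.0000 0.0000 0.0000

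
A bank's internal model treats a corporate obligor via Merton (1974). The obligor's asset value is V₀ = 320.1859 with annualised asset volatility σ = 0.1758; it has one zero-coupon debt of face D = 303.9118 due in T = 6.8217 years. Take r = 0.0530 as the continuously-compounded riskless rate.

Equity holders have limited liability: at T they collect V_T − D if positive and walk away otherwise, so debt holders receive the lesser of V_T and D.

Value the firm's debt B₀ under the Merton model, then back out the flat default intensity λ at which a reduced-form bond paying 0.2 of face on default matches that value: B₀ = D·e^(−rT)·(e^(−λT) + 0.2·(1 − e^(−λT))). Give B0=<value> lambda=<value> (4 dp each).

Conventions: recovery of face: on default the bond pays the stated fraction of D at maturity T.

Work the structural quantities from V₀ = 320.1859 against face 303.9118:
d₁ = [ln(V₀/D) + (r + σ²/2)T] / (σ√T)
   = [ln(320.1859/303.9118) + (0.0530 + 0.5·0.1758²)·6.8217] / (0.1758·√6.8217)
   = [0.052164 + 0.466965] / 0.459161 = 1.130603
d₂ = d₁ − σ√T = 1.130603 − 0.459161 = 0.671441
N(d₁) = 0.870889,  N(d₂) = 0.749030,  e^(−rT) = 0.696596
E₀ = V₀·N(d₁) − D·e^(−rT)·N(d₂)
   = 320.1859·0.870889 − 303.9118·0.696596·0.749030 = 120.273863
B₀ = V₀ − E₀ = 320.1859 − 120.273863 = 199.912037
e^(−λT) = (B₀·e^(rT)/D − 0.2)/(1 − 0.2) = (199.9120·1.435553/303.9118 − 0.2)/0.8 = 0.93037643
λ = −ln(0.93037643)/6.8217 = 0.010579

B0=199.9120 lambda=0.0106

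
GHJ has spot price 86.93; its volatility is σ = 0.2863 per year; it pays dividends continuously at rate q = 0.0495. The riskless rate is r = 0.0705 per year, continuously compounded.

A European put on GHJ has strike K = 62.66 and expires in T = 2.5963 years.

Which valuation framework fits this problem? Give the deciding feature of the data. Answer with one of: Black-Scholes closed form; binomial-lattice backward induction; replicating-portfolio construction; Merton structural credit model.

framework: Black-Scholes closed form

Key observation: the strike-62.66 put on GHJ is European-exercise on a continuously-modelled lognormal underlying, so its value is a single closed-form evaluation.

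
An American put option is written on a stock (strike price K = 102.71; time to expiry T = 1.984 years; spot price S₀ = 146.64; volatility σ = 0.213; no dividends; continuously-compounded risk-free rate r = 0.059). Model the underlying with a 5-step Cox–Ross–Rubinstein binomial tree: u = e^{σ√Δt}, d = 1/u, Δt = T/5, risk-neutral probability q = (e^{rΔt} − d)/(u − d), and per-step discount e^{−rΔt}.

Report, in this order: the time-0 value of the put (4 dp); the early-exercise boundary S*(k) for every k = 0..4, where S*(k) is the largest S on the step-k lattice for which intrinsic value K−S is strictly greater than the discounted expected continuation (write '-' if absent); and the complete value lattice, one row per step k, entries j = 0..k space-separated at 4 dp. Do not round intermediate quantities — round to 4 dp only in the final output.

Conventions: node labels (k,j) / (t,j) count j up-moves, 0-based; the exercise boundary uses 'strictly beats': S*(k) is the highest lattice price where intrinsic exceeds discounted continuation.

price = 0.9710
boundary = - - - - 85.7373
tree:
0.9710
2.0231 0.1672
4.1707 0.3842 0.0000
8.4850 0.8828 0.0000 0.0000
16.9727 2.0286 0.0000 0.0000 0.0000
27.7380 4.6616 0.0000 0.0000 0.0000 0.0000

Δt=0.39680  u=1.14359  d=0.87444  q=0.55451  discount=0.97686
step 5 (expiry): payoffs max(K−S,0) = 27.7380 4.6616 0.0000 0.0000 0.0000 0.0000
step 4: (k=4,j=0): S=85.7373, K−S=16.9727, hold=14.5960 ⇒ V=16.9727 exercise | (k=4,j=1): S=112.1273, K−S=0.0000, hold=2.0286 ⇒ V=2.0286 continue | (k=4,j=2): S=146.6400, K−S=0.0000, hold=0.0000 ⇒ V=0.0000 continue | (k=4,j=3): S=191.7758, K−S=0.0000, hold=0.0000 ⇒ V=0.0000 continue | (k=4,j=4): S=250.8043, K−S=0.0000, hold=0.0000 ⇒ V=0.0000 continue  boundary S*=85.7373
step 3: (k=3,j=0): S=98.0484, K−S=4.6616, hold=8.4850 ⇒ V=8.4850 continue | (k=3,j=1): S=128.2277, K−S=0.0000, hold=0.8828 ⇒ V=0.8828 continue | (k=3,j=2): S=167.6961, K−S=0.0000, hold=0.0000 ⇒ V=0.0000 continue | (k=3,j=3): S=219.3130, K−S=0.0000, hold=0.0000 ⇒ V=0.0000 continue  boundary S*=-
step 2: (k=2,j=0): S=112.1273, K−S=0.0000, hold=4.1707 ⇒ V=4.1707 continue | (k=2,j=1): S=146.6400, K−S=0.0000, hold=0.3842 ⇒ V=0.3842 continue | (k=2,j=2): S=191.7758, K−S=0.0000, hold=0.0000 ⇒ V=0.0000 continue  boundary S*=-
step 1: (k=1,j=0): S=128.2277, K−S=0.0000, hold=2.0231 ⇒ V=2.0231 continue | (k=1,j=1): S=167.6961, K−S=0.0000, hold=0.1672 ⇒ V=0.1672 continue  boundary S*=-
step 0: (k=0,j=0): S=146.6400, K−S=0.0000, hold=0.9710 ⇒ V=0.9710 continue  boundary S*=-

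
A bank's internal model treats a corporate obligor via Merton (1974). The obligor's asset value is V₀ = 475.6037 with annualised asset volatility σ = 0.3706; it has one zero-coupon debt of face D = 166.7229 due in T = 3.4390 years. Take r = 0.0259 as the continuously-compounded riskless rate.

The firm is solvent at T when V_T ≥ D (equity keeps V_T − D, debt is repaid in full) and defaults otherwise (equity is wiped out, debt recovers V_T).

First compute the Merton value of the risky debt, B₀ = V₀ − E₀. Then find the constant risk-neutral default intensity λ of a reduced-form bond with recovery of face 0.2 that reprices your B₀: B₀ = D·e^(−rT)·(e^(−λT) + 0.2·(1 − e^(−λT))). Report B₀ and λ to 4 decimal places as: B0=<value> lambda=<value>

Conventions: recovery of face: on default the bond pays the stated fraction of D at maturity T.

Work the structural quantities from V₀ = 475.6037 against face 166.7229:
d₁ = [ln(V₀/D) + (r + σ²/2)T] / (σ√T)
   = [ln(475.6037/166.7229) + (0.0259 + 0.5·0.3706²)·3.4390] / (0.3706·√3.4390)
   = [1.048252 + 0.325234] / 0.687261 = 1.998493
d₂ = d₁ − σ√T = 1.998493 − 0.687261 = 1.311232
N(d₁) = 0.977168,  N(d₂) = 0.905110,  e^(−rT) = 0.914781
E₀ = V₀·N(d₁) − D·e^(−rT)·N(d₂)
   = 475.6037·0.977168 − 166.7229·0.914781·0.905110 = 326.701978
B₀ = V₀ − E₀ = 475.6037 − 326.701978 = 148.901722
e^(−λT) = (B₀·e^(rT)/D − 0.2)/(1 − 0.2) = (148.9017·1.093157/166.7229 − 0.2)/0.8 = 0.97038558
λ = −ln(0.97038558)/3.4390 = 0.008741

B0=148.9017 lambda=0.0087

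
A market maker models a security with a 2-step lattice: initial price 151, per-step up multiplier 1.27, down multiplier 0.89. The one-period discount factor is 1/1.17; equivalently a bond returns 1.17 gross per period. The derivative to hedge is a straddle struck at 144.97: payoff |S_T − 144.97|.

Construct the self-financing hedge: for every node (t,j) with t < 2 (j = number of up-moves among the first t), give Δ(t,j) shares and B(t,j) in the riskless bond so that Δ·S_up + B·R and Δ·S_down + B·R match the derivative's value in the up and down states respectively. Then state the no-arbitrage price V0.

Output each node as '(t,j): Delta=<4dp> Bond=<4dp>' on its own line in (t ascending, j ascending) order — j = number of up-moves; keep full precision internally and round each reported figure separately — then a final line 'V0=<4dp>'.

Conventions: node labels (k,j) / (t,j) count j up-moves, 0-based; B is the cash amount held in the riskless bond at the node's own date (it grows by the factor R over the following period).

The replicating-portfolio and risk-neutral prices coincide; use p* = (1.17−0.89)/(1.27−0.89) = 0.7368 for the latter.
Expiry values: V(2,0)=25.3629, V(2,1)=25.7053, V(2,2)=98.5779
Node (1,0) S=134.3900: V=(p*·25.7053+(1−p*)·25.3629)/1.17=21.8933; Δ=(25.7053−25.3629)/(170.6753−119.6071)=0.0067; B=V−Δ·S=20.9923
Node (1,1) S=191.7700: V=(p*·98.5779+(1−p*)·25.7053)/1.17=67.8640; Δ=(98.5779−25.7053)/(243.5479−170.6753)=1.0000; B=V−Δ·S=-123.9060
Node (0,0) S=151.0000: V=(p*·67.8640+(1−p*)·21.8933)/1.17=47.6636; Δ=(67.8640−21.8933)/(191.7700−134.3900)=0.8012; B=V−Δ·S=-73.3118
Verification: the root portfolio costs Δ(0,0)·S0 + B(0,0) = 47.6636, matching V0.

(0,0): Delta=0.8012 Bond=-73.3118
(1,0): Delta=0.0067 Bond=20.9923
(1,1): Delta=1.0000 Bond=-123.9060
V0=47.6636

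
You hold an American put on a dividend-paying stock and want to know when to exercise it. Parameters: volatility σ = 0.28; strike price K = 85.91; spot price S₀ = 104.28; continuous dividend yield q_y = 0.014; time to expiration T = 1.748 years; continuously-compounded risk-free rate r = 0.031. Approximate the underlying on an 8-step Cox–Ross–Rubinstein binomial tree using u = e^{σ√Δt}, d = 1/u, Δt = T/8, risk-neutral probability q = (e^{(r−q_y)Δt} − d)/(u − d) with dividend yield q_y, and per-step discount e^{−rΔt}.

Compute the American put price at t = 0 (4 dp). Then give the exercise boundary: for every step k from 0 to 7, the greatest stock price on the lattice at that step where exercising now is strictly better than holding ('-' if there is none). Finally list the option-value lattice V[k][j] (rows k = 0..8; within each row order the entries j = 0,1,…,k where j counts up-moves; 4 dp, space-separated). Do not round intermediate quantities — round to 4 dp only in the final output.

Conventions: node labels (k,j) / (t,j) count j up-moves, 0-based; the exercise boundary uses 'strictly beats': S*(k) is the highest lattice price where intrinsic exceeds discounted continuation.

Δt=0.21850  u=1.13983  d=0.87732  q=0.48150  discount=0.99325
step 8 (expiry): payoffs max(K−S,0) = 49.3112 38.3601 24.1320 5.6466 0.0000 0.0000 0.0000 0.0000 0.0000
step 7: (k=7,j=0): S=41.7165, K−S=44.1935, hold=43.7409 ⇒ V=44.1935 exercise | (k=7,j=1): S=54.1991, K−S=31.7109, hold=31.2965 ⇒ V=31.7109 exercise | (k=7,j=2): S=70.4167, K−S=15.4933, hold=15.1285 ⇒ V=15.4933 exercise | (k=7,j=3): S=91.4870, K−S=0.0000, hold=2.9080 ⇒ V=2.9080 continue | (k=7,j=4): S=118.8620, K−S=0.0000, hold=0.0000 ⇒ V=0.0000 continue | (k=7,j=5): S=154.4282, K−S=0.0000, hold=0.0000 ⇒ V=0.0000 continue | (k=7,j=6): S=200.6366, K−S=0.0000, hold=0.0000 ⇒ V=0.0000 continue | (k=7,j=7): S=260.6717, K−S=0.0000, hold=0.0000 ⇒ V=0.0000 continue  boundary S*=70.4167
step 6: (k=6,j=0): S=47.5499, K−S=38.3601, hold=37.9253 ⇒ V=38.3601 exercise | (k=6,j=1): S=61.7780, K−S=24.1320, hold=23.7408 ⇒ V=24.1320 exercise | (k=6,j=2): S=80.2634, K−S=5.6466, hold=9.3698 ⇒ V=9.3698 continue | (k=6,j=3): S=104.2800, K−S=0.0000, hold=1.4976 ⇒ V=1.4976 continue | (k=6,j=4): S=135.4830, K−S=0.0000, hold=0.0000 ⇒ V=0.0000 continue | (k=6,j=5): S=176.0226, K−S=0.0000, hold=0.0000 ⇒ V=0.0000 continue | (k=6,j=6): S=228.6925, K−S=0.0000, hold=0.0000 ⇒ V=0.0000 continue  boundary S*=61.7780
step 5: (k=5,j=0): S=54.1991, K−S=31.7109, hold=31.2965 ⇒ V=31.7109 exercise | (k=5,j=1): S=70.4167, K−S=15.4933, hold=16.9091 ⇒ V=16.9091 continue | (k=5,j=2): S=91.4870, K−S=0.0000, hold=5.5417 ⇒ V=5.5417 continue | (k=5,j=3): S=118.8620, K−S=0.0000, hold=0.7713 ⇒ V=0.7713 continue | (k=5,j=4): S=154.4282, K−S=0.0000, hold=0.0000 ⇒ V=0.0000 continue | (k=5,j=5): S=200.6366, K−S=0.0000, hold=0.0000 ⇒ V=0.0000 continue  boundary S*=54.1991
step 4: (k=4,j=0): S=61.7780, K−S=24.1320, hold=24.4178 ⇒ V=24.4178 continue | (k=4,j=1): S=80.2634, K−S=5.6466, hold=11.3584 ⇒ V=11.3584 continue | (k=4,j=2): S=104.2800, K−S=0.0000, hold=3.2228 ⇒ V=3.2228 continue | (k=4,j=3): S=135.4830, K−S=0.0000, hold=0.3972 ⇒ V=0.3972 continue | (k=4,j=4): S=176.0226, K−S=0.0000, hold=0.0000 ⇒ V=0.0000 continue  boundary S*=-
step 3: (k=3,j=0): S=70.4167, K−S=15.4933, hold=18.0073 ⇒ V=18.0073 continue | (k=3,j=1): S=91.4870, K−S=0.0000, hold=7.3909 ⇒ V=7.3909 continue | (k=3,j=2): S=118.8620, K−S=0.0000, hold=1.8497 ⇒ V=1.8497 continue | (k=3,j=3): S=154.4282, K−S=0.0000, hold=0.2046 ⇒ V=0.2046 continue  boundary S*=-
step 2: (k=2,j=0): S=80.2634, K−S=5.6466, hold=12.8084 ⇒ V=12.8084 continue | (k=2,j=1): S=104.2800, K−S=0.0000, hold=4.6909 ⇒ V=4.6909 continue | (k=2,j=2): S=135.4830, K−S=0.0000, hold=1.0504 ⇒ V=1.0504 continue  boundary S*=-
step 1: (k=1,j=0): S=91.4870, K−S=0.0000, hold=8.8398 ⇒ V=8.8398 continue | (k=1,j=1): S=118.8620, K−S=0.0000, hold=2.9182 ⇒ V=2.9182 continue  boundary S*=-
step 0: (k=0,j=0): S=104.2800, K−S=0.0000, hold=5.9481 ⇒ V=5.9481 continue  boundary S*=-

price = 5.9481
boundary = - - - - - 54.1991 61.7780 70.4167
tree:
5.9481
8.8398 2.9182
12.8084 4.6909 1.0504
18.0073 7.3909 1.8497 0.2046
24.4178 11.3584 3.2228 0.3972 0.0000
31.7109 16.9091 5.5417 0.7713 0.0000 0.0000
38.3601 24.1320 9.3698 1.4976 0.0000 0.0000 0.0000
44.1935 31.7109 15.4933 2.9080 0.0000 0.0000 0.0000 0.0000
49.3112 38.3601 24.1320 5.6466 0.0000 0.0000 0.0000 0.0000 0.0000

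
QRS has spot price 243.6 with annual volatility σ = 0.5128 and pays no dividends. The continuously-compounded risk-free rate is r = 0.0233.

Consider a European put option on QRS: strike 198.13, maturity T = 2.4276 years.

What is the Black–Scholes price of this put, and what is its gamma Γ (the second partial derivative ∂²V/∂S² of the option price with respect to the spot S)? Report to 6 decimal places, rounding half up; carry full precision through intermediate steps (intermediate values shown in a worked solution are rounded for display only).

price = 42.081134
Γ = 0.001572

σ√T = 0.5128·√2.4276 = 0.798981
d₁ = (ln(S/K) + (r+σ²/2)T) / (σ√T) = (ln(243.6/198.13) + (0.0233+0.5128²/2)·2.4276) / 0.798981 = (0.206604 + 0.375749) / 0.798981 = 0.728869
d₂ = d₁ − σ√T = 0.728869 − 0.798981 = -0.070112
e^{−rT} = 0.945007
N(−d₁) = 0.233041,  N(−d₂) = 0.527948
Put price V = K·e^{−rT}·N(−d₂) − S·N(−d₁) = 98.849889 − 56.768755 = 42.081134
φ(d₁) = (1/√(2π))·e^{−d₁²/2} = 0.305880
Γ = φ(d₁) / (S·σ·√T) = 0.001572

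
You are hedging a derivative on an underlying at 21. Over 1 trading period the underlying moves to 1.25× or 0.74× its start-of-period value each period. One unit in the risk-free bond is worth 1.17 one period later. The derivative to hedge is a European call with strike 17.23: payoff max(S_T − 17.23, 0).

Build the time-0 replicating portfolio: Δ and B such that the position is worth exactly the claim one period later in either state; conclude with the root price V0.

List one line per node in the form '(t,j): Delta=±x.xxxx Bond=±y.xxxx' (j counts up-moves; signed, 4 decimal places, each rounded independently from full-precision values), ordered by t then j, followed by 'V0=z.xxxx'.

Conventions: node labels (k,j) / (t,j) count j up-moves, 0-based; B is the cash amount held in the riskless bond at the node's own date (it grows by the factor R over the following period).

(0,0): Delta=0.8422 Bond=-11.1862
V0=6.5001

Under the risk-neutral measure, an up-move has probability p* = (R−d)/(u−d) = 0.8431 and values discount at R = 1.17.
Payoffs at expiry: V(1,0)=0.0000, V(1,1)=9.0200
Node (0,0) S=21.0000: V=(p*·9.0200+(1−p*)·0.0000)/1.17=6.5001; Δ=(9.0200−0.0000)/(26.2500−15.5400)=0.8422; B=V−Δ·S=-11.1862
Check: Δ(0,0)·S0 + B(0,0) = 6.5001 = V0.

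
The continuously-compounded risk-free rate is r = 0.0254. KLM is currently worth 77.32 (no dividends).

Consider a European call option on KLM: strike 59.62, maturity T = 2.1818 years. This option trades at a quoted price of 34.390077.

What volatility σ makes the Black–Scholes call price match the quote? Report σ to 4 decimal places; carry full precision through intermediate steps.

At σ = 0.5914 the Black–Scholes value reproduces the quote:
σ√T = 0.5914·√2.1818 = 0.873552
d₁ = (ln(S/K) + (r+σ²/2)T) / (σ√T) = (ln(77.32/59.62) + (0.0254+0.5914²/2)·2.1818) / 0.873552 = (0.259962 + 0.436964) / 0.873552 = 0.797807
d₂ = d₁ − σ√T = 0.797807 − 0.873552 = -0.075745
e^{−rT} = 0.946090
N(d₁) = 0.787509,  N(d₂) = 0.469811
V = S·N(d₁) − K·e^{−rT}·N(d₂) = 60.890175 − 26.500098 = 34.390077 (the observed quote) — the price is monotone increasing in volatility, hence this σ is the only solution

sigma = 0.5914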